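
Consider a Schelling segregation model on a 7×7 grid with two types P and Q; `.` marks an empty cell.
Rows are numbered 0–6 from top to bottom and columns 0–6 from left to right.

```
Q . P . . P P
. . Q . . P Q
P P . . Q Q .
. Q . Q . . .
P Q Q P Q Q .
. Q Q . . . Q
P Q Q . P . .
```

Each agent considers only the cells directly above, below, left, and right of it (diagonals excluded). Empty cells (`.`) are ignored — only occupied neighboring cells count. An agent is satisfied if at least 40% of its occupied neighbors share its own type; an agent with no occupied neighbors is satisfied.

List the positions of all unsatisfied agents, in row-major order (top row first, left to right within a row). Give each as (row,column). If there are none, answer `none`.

(0,2), (1,2), (1,5), (1,6), (3,3), (4,0), (4,3), (6,0)

(0,0)Q 0/0 satisfied
(0,2)P 0/1 not
(0,5)P 2/2 satisfied
(0,6)P 1/2 satisfied
(1,2)Q 0/1 not
(1,5)P 1/3 not
(1,6)Q 0/2 not
(2,0)P 1/1 satisfied
(2,1)P 1/2 satisfied
(2,4)Q 1/1 satisfied
(2,5)Q 1/2 satisfied
(3,1)Q 1/2 satisfied
(3,3)Q 0/1 not
(4,0)P 0/1 not
(4,1)Q 3/4 satisfied
(4,2)Q 2/3 satisfied
(4,3)P 0/3 not
(4,4)Q 1/2 satisfied
(4,5)Q 1/1 satisfied
(5,1)Q 3/3 satisfied
(5,2)Q 3/3 satisfied
(5,6)Q 0/0 satisfied
(6,0)P 0/1 not
(6,1)Q 2/3 satisfied
(6,2)Q 2/2 satisfied
(6,4)P 0/0 satisfied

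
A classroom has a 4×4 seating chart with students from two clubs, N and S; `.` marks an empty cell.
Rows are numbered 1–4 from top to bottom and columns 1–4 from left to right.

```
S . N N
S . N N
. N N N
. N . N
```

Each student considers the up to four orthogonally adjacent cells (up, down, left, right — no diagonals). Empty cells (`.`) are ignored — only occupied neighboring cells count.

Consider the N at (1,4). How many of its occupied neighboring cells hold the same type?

Occupied neighbors of (1,4): (2,4)=N, (1,3)=N.
Same type (N): 2 of 2.

2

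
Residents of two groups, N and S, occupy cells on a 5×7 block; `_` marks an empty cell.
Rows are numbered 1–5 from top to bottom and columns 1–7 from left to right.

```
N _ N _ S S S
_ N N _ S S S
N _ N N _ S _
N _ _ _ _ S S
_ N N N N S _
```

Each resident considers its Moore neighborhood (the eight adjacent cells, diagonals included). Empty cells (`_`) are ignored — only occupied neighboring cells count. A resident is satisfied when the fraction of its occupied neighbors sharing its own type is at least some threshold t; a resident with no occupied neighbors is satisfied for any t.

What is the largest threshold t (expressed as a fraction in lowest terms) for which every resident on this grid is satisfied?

Row 1: (1,1)N 1/1 · (1,3)N 2/2 · (1,5)S 3/3 · (1,6)S 5/5 · (1,7)S 3/3
Row 2: (2,2)N 5/5 · (2,3)N 4/4 · (2,5)S 4/5 · (2,6)S 6/6 · (2,7)S 4/4
Row 3: (3,1)N 2/2 · (3,3)N 3/3 · (3,4)N 2/3 · (3,6)S 5/5
Row 4: (4,1)N 2/2 · (4,6)S 3/4 · (4,7)S 3/3
Row 5: (5,2)N 2/2 · (5,3)N 2/2 · (5,4)N 2/2 · (5,5)N 1/3 · (5,6)S 2/3
The smallest same-type fraction is 1/3 at (5,5), which reduces to 1/3. Any threshold above that leaves this resident unsatisfied.

1/3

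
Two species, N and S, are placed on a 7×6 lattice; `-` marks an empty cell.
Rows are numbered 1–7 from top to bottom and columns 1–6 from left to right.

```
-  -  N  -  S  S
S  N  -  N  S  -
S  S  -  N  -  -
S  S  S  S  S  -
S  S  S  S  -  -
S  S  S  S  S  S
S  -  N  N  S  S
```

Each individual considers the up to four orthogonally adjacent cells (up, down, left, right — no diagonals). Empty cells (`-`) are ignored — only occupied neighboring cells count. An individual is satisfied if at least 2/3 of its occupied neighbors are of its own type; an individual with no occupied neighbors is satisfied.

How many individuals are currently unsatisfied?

(1,3)N 0/0 ok
(1,5)S 2/2 ok
(1,6)S 1/1 ok
(2,1)S 1/2 unhappy
(2,2)N 0/2 unhappy
(2,4)N 1/2 unhappy
(2,5)S 1/2 unhappy
(3,1)S 3/3 ok
(3,2)S 2/3 ok
(3,4)N 1/2 unhappy
(4,1)S 3/3 ok
(4,2)S 4/4 ok
(4,3)S 3/3 ok
(4,4)S 3/4 ok
(4,5)S 1/1 ok
(5,1)S 3/3 ok
(5,2)S 4/4 ok
(5,3)S 4/4 ok
(5,4)S 3/3 ok
(6,1)S 3/3 ok
(6,2)S 3/3 ok
(6,3)S 3/4 ok
(6,4)S 3/4 ok
(6,5)S 3/3 ok
(6,6)S 2/2 ok
(7,1)S 1/1 ok
(7,3)N 1/2 unhappy
(7,4)N 1/3 unhappy
(7,5)S 2/3 ok
(7,6)S 2/2 ok
Unsatisfied: (2,1), (2,2), (2,4), (2,5), (3,4), (7,3), (7,4) — 7 in total.

7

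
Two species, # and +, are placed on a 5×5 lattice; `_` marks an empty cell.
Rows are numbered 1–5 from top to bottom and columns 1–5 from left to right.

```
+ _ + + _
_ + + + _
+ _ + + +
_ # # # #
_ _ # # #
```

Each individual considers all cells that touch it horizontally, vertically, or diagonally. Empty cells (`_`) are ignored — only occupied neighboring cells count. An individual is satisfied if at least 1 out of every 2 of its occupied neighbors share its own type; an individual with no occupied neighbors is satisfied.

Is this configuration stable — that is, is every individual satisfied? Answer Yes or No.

(1,1)+ 1/1 ok
(1,3)+ 4/4 ok
(1,4)+ 3/3 ok
(2,2)+ 5/5 ok
(2,3)+ 6/6 ok
(2,4)+ 6/6 ok
(3,1)+ 1/2 ok
(3,3)+ 4/7 ok
(3,4)+ 4/7 ok
(3,5)+ 2/4 ok
(4,2)# 2/4 ok
(4,3)# 4/6 ok
(4,4)# 5/8 ok
(4,5)# 3/5 ok
(5,3)# 4/4 ok
(5,4)# 5/5 ok
(5,5)# 3/3 ok
All meet the threshold, so the configuration is stable.

Yes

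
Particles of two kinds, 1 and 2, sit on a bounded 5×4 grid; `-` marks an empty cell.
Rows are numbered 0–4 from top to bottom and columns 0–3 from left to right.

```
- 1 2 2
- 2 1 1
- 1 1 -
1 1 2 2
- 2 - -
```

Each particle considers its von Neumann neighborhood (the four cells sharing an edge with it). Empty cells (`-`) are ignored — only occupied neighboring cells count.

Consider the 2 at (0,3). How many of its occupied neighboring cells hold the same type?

Occupied neighbors of (0,3): (1,3)=1, (0,2)=2.
Same type (2): 1 of 2.

1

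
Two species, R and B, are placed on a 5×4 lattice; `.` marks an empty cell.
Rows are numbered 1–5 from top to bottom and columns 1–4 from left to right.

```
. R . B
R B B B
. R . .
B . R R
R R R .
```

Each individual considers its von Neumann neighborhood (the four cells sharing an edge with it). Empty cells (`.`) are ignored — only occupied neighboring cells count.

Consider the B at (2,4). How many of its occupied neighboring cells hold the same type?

Occupied neighbors of (2,4): (1,4)=B, (2,3)=B.
Same type (B): 2 of 2.

2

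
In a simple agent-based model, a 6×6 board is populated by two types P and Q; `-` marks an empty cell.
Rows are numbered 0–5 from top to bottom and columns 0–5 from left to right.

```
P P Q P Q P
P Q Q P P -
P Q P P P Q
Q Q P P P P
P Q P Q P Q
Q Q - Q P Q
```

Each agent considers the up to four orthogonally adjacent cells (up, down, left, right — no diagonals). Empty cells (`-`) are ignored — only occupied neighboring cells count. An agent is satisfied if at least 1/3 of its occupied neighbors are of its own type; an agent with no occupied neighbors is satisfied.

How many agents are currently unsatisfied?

5

Row 0: (0,0)P 2/2 ✓ · (0,1)P 1/3 ✓ · (0,2)Q 1/3 ✓ · (0,3)P 1/3 ✓ · (0,4)Q 0/3 ✗ · (0,5)P 0/1 ✗
Row 1: (1,0)P 2/3 ✓ · (1,1)Q 2/4 ✓ · (1,2)Q 2/4 ✓ · (1,3)P 3/4 ✓ · (1,4)P 2/3 ✓
Row 2: (2,0)P 1/3 ✓ · (2,1)Q 2/4 ✓ · (2,2)P 2/4 ✓ · (2,3)P 4/4 ✓ · (2,4)P 3/4 ✓ · (2,5)Q 0/2 ✗
Row 3: (3,0)Q 1/3 ✓ · (3,1)Q 3/4 ✓ · (3,2)P 3/4 ✓ · (3,3)P 3/4 ✓ · (3,4)P 4/4 ✓ · (3,5)P 1/3 ✓
Row 4: (4,0)P 0/3 ✗ · (4,1)Q 2/4 ✓ · (4,2)P 1/3 ✓ · (4,3)Q 1/4 ✗ · (4,4)P 2/4 ✓ · (4,5)Q 1/3 ✓
Row 5: (5,0)Q 1/2 ✓ · (5,1)Q 2/2 ✓ · (5,3)Q 1/2 ✓ · (5,4)P 1/3 ✓ · (5,5)Q 1/2 ✓
Unsatisfied: (0,4), (0,5), (2,5), (4,0), (4,3) — 5 in total.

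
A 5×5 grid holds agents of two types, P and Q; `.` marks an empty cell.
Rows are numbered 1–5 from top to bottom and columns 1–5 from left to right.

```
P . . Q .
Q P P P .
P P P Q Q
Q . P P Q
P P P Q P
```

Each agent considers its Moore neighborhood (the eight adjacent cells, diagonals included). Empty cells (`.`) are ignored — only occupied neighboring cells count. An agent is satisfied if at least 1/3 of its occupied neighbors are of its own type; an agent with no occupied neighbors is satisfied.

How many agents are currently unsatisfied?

5

Row 1: (1,1)P 1/2 satisfied · (1,4)Q 0/2 not
Row 2: (2,1)Q 0/4 not · (2,2)P 5/6 satisfied · (2,3)P 4/6 satisfied · (2,4)P 2/5 satisfied
Row 3: (3,1)P 2/4 satisfied · (3,2)P 5/7 satisfied · (3,3)P 6/7 satisfied · (3,4)Q 2/7 not · (3,5)Q 2/4 satisfied
Row 4: (4,1)Q 0/4 not · (4,3)P 5/7 satisfied · (4,4)P 4/8 satisfied · (4,5)Q 3/5 satisfied
Row 5: (5,1)P 1/2 satisfied · (5,2)P 3/4 satisfied · (5,3)P 3/4 satisfied · (5,4)Q 1/5 not · (5,5)P 1/3 satisfied
Unsatisfied: (1,4), (2,1), (3,4), (4,1), (5,4) — 5 in total.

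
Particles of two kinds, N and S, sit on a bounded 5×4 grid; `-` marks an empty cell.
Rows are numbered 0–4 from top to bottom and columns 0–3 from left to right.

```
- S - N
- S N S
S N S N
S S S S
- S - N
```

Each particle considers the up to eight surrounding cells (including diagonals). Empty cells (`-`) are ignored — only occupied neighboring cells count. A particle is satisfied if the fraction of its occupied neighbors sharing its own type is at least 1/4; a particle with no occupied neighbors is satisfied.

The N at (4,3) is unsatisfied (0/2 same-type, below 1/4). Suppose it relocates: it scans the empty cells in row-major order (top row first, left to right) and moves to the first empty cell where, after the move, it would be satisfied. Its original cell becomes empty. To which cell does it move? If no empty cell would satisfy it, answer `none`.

Vacating (4,3). Empty cells in order:
  (0,0): 0/2 same-type → still unsatisfied.
  (0,2): 2/5 same-type → satisfied — stop here.

(0,2)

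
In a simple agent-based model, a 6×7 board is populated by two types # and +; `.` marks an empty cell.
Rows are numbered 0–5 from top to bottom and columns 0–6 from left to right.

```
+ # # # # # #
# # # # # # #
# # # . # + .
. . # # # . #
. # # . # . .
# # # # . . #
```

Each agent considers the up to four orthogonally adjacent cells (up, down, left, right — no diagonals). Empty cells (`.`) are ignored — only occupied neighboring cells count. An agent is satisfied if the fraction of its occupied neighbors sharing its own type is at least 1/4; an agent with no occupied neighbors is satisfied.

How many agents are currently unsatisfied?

2

Row 0: (0,0)+ 0/2 unhappy · (0,1)# 2/3 ok · (0,2)# 3/3 ok · (0,3)# 3/3 ok · (0,4)# 3/3 ok · (0,5)# 3/3 ok · (0,6)# 2/2 ok
Row 1: (1,0)# 2/3 ok · (1,1)# 4/4 ok · (1,2)# 4/4 ok · (1,3)# 3/3 ok · (1,4)# 4/4 ok · (1,5)# 3/4 ok · (1,6)# 2/2 ok
Row 2: (2,0)# 2/2 ok · (2,1)# 3/3 ok · (2,2)# 3/3 ok · (2,4)# 2/3 ok · (2,5)+ 0/2 unhappy
Row 3: (3,2)# 3/3 ok · (3,3)# 2/2 ok · (3,4)# 3/3 ok · (3,6)# 0/0 ok
Row 4: (4,1)# 2/2 ok · (4,2)# 3/3 ok · (4,4)# 1/1 ok
Row 5: (5,0)# 1/1 ok · (5,1)# 3/3 ok · (5,2)# 3/3 ok · (5,3)# 1/1 ok · (5,6)# 0/0 ok
Unsatisfied: (0,0), (2,5) — 2 in total.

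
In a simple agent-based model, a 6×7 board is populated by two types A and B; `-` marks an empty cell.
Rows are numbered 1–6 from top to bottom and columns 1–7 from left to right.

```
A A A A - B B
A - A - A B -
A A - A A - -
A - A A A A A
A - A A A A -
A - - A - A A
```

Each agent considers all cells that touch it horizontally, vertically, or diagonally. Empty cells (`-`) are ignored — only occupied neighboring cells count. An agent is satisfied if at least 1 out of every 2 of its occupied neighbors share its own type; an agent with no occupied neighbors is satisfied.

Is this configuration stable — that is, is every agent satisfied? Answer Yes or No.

Row 1: (1,1)A 2/2 satisfied · (1,2)A 4/4 satisfied · (1,3)A 3/3 satisfied · (1,4)A 3/3 satisfied · (1,6)B 2/3 satisfied · (1,7)B 2/2 satisfied
Row 2: (2,1)A 4/4 satisfied · (2,3)A 5/5 satisfied · (2,5)A 3/5 satisfied · (2,6)B 2/4 satisfied
Row 3: (3,1)A 3/3 satisfied · (3,2)A 5/5 satisfied · (3,4)A 6/6 satisfied · (3,5)A 5/6 satisfied
Row 4: (4,1)A 3/3 satisfied · (4,3)A 5/5 satisfied · (4,4)A 7/7 satisfied · (4,5)A 7/7 satisfied · (4,6)A 5/5 satisfied · (4,7)A 2/2 satisfied
Row 5: (5,1)A 2/2 satisfied · (5,3)A 4/4 satisfied · (5,4)A 6/6 satisfied · (5,5)A 7/7 satisfied · (5,6)A 6/6 satisfied
Row 6: (6,1)A 1/1 satisfied · (6,4)A 3/3 satisfied · (6,6)A 3/3 satisfied · (6,7)A 2/2 satisfied
All meet the threshold, so the configuration is stable.

Yes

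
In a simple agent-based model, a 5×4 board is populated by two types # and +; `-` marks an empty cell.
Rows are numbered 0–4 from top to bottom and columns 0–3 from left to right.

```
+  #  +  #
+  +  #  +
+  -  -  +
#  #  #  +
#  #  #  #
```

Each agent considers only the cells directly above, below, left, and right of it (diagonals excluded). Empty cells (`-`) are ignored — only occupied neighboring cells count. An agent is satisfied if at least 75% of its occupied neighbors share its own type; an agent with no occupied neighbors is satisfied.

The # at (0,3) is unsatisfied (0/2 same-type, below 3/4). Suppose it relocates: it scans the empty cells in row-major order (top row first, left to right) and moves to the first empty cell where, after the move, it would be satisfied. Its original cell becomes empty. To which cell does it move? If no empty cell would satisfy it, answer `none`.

none

Vacating (0,3). Empty cells in order:
  (2,1): 1/3 same-type → still unsatisfied.
  (2,2): 2/3 same-type → still unsatisfied.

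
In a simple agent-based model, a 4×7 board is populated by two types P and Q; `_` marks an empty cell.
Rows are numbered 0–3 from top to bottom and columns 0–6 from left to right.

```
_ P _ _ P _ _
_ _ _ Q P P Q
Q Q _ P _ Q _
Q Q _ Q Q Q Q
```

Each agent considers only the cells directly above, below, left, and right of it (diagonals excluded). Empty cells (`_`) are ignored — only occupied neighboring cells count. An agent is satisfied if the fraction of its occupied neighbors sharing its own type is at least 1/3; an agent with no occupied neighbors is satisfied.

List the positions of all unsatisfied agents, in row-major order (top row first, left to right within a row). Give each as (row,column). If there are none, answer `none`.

(1,3), (1,6), (2,3)

(0,1)P 0/0 satisfied
(0,4)P 1/1 satisfied
(1,3)Q 0/2 not
(1,4)P 2/3 satisfied
(1,5)P 1/3 satisfied
(1,6)Q 0/1 not
(2,0)Q 2/2 satisfied
(2,1)Q 2/2 satisfied
(2,3)P 0/2 not
(2,5)Q 1/2 satisfied
(3,0)Q 2/2 satisfied
(3,1)Q 2/2 satisfied
(3,3)Q 1/2 satisfied
(3,4)Q 2/2 satisfied
(3,5)Q 3/3 satisfied
(3,6)Q 1/1 satisfied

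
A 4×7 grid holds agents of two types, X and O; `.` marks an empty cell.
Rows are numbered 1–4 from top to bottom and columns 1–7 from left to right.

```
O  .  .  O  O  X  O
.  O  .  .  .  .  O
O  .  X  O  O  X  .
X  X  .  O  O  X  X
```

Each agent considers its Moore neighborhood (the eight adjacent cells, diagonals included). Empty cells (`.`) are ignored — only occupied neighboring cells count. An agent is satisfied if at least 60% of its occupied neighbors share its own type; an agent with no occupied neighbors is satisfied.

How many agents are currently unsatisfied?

(1,1)O 1/1 satisfied
(1,4)O 1/1 satisfied
(1,5)O 1/2 not
(1,6)X 0/3 not
(1,7)O 1/2 not
(2,2)O 2/3 satisfied
(2,7)O 1/3 not
(3,1)O 1/3 not
(3,3)X 1/4 not
(3,4)O 3/4 satisfied
(3,5)O 3/5 satisfied
(3,6)X 2/5 not
(4,1)X 1/2 not
(4,2)X 2/3 satisfied
(4,4)O 3/4 satisfied
(4,5)O 3/5 satisfied
(4,6)X 2/4 not
(4,7)X 2/2 satisfied
Unsatisfied: (1,5), (1,6), (1,7), (2,7), (3,1), (3,3), (3,6), (4,1), (4,6) — 9 in total.

9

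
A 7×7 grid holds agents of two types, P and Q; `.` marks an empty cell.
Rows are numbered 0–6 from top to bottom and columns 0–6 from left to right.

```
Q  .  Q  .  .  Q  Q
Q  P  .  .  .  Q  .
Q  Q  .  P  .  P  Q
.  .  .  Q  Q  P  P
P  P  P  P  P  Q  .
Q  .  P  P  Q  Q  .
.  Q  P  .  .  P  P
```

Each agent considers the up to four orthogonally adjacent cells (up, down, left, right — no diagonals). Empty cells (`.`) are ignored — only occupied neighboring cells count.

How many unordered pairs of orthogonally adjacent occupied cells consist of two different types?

16

Scan each occupied cell's neighbors to the right and below so each pair is counted once.
Row 0: Q(0,0)–Q(1,0)= Q(0,5)–Q(0,6)= Q(0,5)–Q(1,5)=  → 0/3 unlike.
Row 1: Q(1,0)–P(1,1)≠ Q(1,0)–Q(2,0)= P(1,1)–Q(2,1)≠ Q(1,5)–P(2,5)≠  → 3/4 unlike.
Row 2: Q(2,0)–Q(2,1)= P(2,3)–Q(3,3)≠ P(2,5)–Q(2,6)≠ P(2,5)–P(3,5)= Q(2,6)–P(3,6)≠  → 3/5 unlike.
Row 3: Q(3,3)–Q(3,4)= Q(3,3)–P(4,3)≠ Q(3,4)–P(3,5)≠ Q(3,4)–P(4,4)≠ P(3,5)–P(3,6)= P(3,5)–Q(4,5)≠  → 4/6 unlike.
Row 4: P(4,0)–P(4,1)= P(4,0)–Q(5,0)≠ P(4,1)–P(4,2)= P(4,2)–P(4,3)= P(4,2)–P(5,2)= P(4,3)–P(4,4)= P(4,3)–P(5,3)= P(4,4)–Q(4,5)≠ P(4,4)–Q(5,4)≠ Q(4,5)–Q(5,5)=  → 3/10 unlike.
Row 5: P(5,2)–P(5,3)= P(5,2)–P(6,2)= P(5,3)–Q(5,4)≠ Q(5,4)–Q(5,5)= Q(5,5)–P(6,5)≠  → 2/5 unlike.
Row 6: Q(6,1)–P(6,2)≠ P(6,5)–P(6,6)=  → 1/2 unlike.
Total adjacent occupied pairs: 35; unlike-type pairs: 16.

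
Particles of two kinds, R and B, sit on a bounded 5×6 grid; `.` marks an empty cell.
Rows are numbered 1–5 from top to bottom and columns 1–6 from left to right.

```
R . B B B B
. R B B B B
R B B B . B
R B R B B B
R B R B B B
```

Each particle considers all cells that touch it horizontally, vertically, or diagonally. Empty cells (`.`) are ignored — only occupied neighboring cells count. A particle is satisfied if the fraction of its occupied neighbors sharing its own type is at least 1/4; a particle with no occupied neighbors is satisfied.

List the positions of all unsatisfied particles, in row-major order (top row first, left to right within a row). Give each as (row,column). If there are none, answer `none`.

Row 1: (1,1)R 1/1 ok · (1,3)B 3/4 ok · (1,4)B 5/5 ok · (1,5)B 5/5 ok · (1,6)B 3/3 ok
Row 2: (2,2)R 2/6 ok · (2,3)B 6/7 ok · (2,4)B 7/7 ok · (2,5)B 7/7 ok · (2,6)B 4/4 ok
Row 3: (3,1)R 2/4 ok · (3,2)B 3/7 ok · (3,3)B 6/8 ok · (3,4)B 6/7 ok · (3,6)B 4/4 ok
Row 4: (4,1)R 2/5 ok · (4,2)B 3/8 ok · (4,3)R 1/8 unhappy · (4,4)B 5/7 ok · (4,5)B 7/7 ok · (4,6)B 4/4 ok
Row 5: (5,1)R 1/3 ok · (5,2)B 1/5 unhappy · (5,3)R 1/5 unhappy · (5,4)B 3/5 ok · (5,5)B 5/5 ok · (5,6)B 3/3 ok

(4,3), (5,2), (5,3)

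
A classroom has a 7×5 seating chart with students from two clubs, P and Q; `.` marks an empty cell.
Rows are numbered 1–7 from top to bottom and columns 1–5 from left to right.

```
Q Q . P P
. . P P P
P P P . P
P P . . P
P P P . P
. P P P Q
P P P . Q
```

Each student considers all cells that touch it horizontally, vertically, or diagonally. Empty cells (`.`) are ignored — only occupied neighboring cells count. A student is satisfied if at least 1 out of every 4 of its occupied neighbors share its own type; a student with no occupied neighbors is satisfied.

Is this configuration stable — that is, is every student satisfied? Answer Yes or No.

Yes

Row 1: (1,1)Q 1/1 ok · (1,2)Q 1/2 ok · (1,4)P 4/4 ok · (1,5)P 3/3 ok
Row 2: (2,3)P 4/5 ok · (2,4)P 6/6 ok · (2,5)P 4/4 ok
Row 3: (3,1)P 3/3 ok · (3,2)P 5/5 ok · (3,3)P 4/4 ok · (3,5)P 3/3 ok
Row 4: (4,1)P 5/5 ok · (4,2)P 7/7 ok · (4,5)P 2/2 ok
Row 5: (5,1)P 4/4 ok · (5,2)P 6/6 ok · (5,3)P 5/5 ok · (5,5)P 2/3 ok
Row 6: (6,2)P 7/7 ok · (6,3)P 6/6 ok · (6,4)P 4/6 ok · (6,5)Q 1/3 ok
Row 7: (7,1)P 2/2 ok · (7,2)P 4/4 ok · (7,3)P 4/4 ok · (7,5)Q 1/2 ok
All meet the threshold, so the configuration is stable.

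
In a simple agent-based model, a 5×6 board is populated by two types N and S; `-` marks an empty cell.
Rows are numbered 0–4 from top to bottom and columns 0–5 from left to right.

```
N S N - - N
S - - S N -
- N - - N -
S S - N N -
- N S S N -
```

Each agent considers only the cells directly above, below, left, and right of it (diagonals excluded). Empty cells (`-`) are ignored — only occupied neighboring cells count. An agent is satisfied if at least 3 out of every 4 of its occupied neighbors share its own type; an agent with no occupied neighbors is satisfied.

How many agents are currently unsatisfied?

(0,0)N 0/2 not
(0,1)S 0/2 not
(0,2)N 0/1 not
(0,5)N 0/0 satisfied
(1,0)S 0/1 not
(1,3)S 0/1 not
(1,4)N 1/2 not
(2,1)N 0/1 not
(2,4)N 2/2 satisfied
(3,0)S 1/1 satisfied
(3,1)S 1/3 not
(3,3)N 1/2 not
(3,4)N 3/3 satisfied
(4,1)N 0/2 not
(4,2)S 1/2 not
(4,3)S 1/3 not
(4,4)N 1/2 not
Unsatisfied: (0,0), (0,1), (0,2), (1,0), (1,3), (1,4), (2,1), (3,1), (3,3), (4,1), (4,2), (4,3), (4,4) — 13 in total.

13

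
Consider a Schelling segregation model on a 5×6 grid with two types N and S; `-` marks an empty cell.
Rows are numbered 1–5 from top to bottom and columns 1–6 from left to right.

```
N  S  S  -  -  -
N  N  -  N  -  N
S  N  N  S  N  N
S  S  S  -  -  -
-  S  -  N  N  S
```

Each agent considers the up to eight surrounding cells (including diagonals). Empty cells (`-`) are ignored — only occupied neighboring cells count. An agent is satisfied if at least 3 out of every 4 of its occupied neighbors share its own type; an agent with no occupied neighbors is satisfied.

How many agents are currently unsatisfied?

(1,1)N 2/3 not
(1,2)S 1/4 not
(1,3)S 1/3 not
(2,1)N 3/5 not
(2,2)N 4/7 not
(2,4)N 2/4 not
(2,6)N 2/2 satisfied
(3,1)S 2/5 not
(3,2)N 3/7 not
(3,3)N 3/6 not
(3,4)S 1/4 not
(3,5)N 3/4 satisfied
(3,6)N 2/2 satisfied
(4,1)S 3/4 satisfied
(4,2)S 4/6 not
(4,3)S 3/6 not
(5,2)S 3/3 satisfied
(5,4)N 1/2 not
(5,5)N 1/2 not
(5,6)S 0/1 not
Unsatisfied: (1,1), (1,2), (1,3), (2,1), (2,2), (2,4), (3,1), (3,2), (3,3), (3,4), (4,2), (4,3), (5,4), (5,5), (5,6) — 15 in total.

15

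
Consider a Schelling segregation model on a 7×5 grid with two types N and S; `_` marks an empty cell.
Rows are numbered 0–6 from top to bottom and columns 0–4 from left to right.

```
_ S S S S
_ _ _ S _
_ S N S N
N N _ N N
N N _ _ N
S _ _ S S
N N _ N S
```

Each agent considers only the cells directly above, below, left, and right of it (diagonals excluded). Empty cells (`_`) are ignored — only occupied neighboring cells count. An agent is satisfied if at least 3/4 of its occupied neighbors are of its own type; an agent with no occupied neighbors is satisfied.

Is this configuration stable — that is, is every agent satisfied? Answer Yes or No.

No

Row 0: (0,1)S 1/1 ok · (0,2)S 2/2 ok · (0,3)S 3/3 ok · (0,4)S 1/1 ok
Row 1: (1,3)S 2/2 ok
Row 2: (2,1)S 0/2 unhappy · (2,2)N 0/2 unhappy · (2,3)S 1/4 unhappy · (2,4)N 1/2 unhappy
Row 3: (3,0)N 2/2 ok · (3,1)N 2/3 unhappy · (3,3)N 1/2 unhappy · (3,4)N 3/3 ok
Row 4: (4,0)N 2/3 unhappy · (4,1)N 2/2 ok · (4,4)N 1/2 unhappy
Row 5: (5,0)S 0/2 unhappy · (5,3)S 1/2 unhappy · (5,4)S 2/3 unhappy
Row 6: (6,0)N 1/2 unhappy · (6,1)N 1/1 ok · (6,3)N 0/2 unhappy · (6,4)S 1/2 unhappy
For instance (2,1) has only 0/2 same-type neighbors, below 3/4.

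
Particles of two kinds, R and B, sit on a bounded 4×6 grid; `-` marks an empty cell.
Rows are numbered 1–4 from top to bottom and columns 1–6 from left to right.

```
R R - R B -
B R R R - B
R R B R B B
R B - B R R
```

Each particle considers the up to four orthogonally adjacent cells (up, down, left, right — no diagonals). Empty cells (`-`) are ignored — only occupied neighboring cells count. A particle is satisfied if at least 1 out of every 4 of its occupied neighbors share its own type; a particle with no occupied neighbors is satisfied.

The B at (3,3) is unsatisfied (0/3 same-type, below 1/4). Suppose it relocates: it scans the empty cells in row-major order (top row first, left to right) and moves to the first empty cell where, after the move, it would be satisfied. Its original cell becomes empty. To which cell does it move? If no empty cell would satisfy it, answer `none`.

(1,6)

Vacating (3,3). Empty cells in order:
  (1,3): 0/3 same-type → still unsatisfied.
  (1,6): 2/2 same-type → satisfied — stop here.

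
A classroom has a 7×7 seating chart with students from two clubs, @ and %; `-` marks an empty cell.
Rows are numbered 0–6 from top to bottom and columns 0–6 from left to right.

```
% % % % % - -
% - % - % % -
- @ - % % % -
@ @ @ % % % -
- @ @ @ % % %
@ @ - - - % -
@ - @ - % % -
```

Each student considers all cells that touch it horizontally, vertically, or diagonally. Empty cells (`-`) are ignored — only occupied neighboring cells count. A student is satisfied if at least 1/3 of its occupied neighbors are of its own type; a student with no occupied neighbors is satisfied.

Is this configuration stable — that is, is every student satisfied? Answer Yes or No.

Yes

Row 0: (0,0)% 2/2 satisfied · (0,1)% 4/4 satisfied · (0,2)% 3/3 satisfied · (0,3)% 4/4 satisfied · (0,4)% 3/3 satisfied
Row 1: (1,0)% 2/3 satisfied · (1,2)% 4/5 satisfied · (1,4)% 6/6 satisfied · (1,5)% 4/4 satisfied
Row 2: (2,1)@ 3/5 satisfied · (2,3)% 5/6 satisfied · (2,4)% 7/7 satisfied · (2,5)% 5/5 satisfied
Row 3: (3,0)@ 3/3 satisfied · (3,1)@ 5/5 satisfied · (3,2)@ 5/7 satisfied · (3,3)% 4/7 satisfied · (3,4)% 7/8 satisfied · (3,5)% 6/6 satisfied
Row 4: (4,1)@ 6/6 satisfied · (4,2)@ 5/6 satisfied · (4,3)@ 2/5 satisfied · (4,4)% 5/6 satisfied · (4,5)% 5/5 satisfied · (4,6)% 3/3 satisfied
Row 5: (5,0)@ 3/3 satisfied · (5,1)@ 5/5 satisfied · (5,5)% 5/5 satisfied
Row 6: (6,0)@ 2/2 satisfied · (6,2)@ 1/1 satisfied · (6,4)% 2/2 satisfied · (6,5)% 2/2 satisfied
All meet the threshold, so the configuration is stable.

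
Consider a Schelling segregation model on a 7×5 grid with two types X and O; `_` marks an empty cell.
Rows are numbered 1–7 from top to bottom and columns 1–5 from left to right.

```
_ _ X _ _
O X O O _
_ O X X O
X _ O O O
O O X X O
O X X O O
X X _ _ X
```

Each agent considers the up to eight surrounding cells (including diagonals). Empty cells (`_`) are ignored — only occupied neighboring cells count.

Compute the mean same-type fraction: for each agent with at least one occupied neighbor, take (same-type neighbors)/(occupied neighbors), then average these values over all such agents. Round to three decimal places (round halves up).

(1,3)X 1/3
(2,1)O 1/2
(2,2)X 2/5
(2,3)O 2/6
(2,4)O 2/5
(3,2)O 3/6
(3,3)X 2/7
(3,4)X 1/7
(3,5)O 3/4
(4,1)X 0/3
(4,3)O 3/7
(4,4)O 4/8
(4,5)O 3/5
(5,1)O 2/4
(5,2)O 3/7
(5,3)X 3/7
(5,4)X 2/8
(5,5)O 4/5
(6,1)O 2/5
(6,2)X 4/7
(6,3)X 4/6
(6,4)O 2/6
(6,5)O 2/4
(7,1)X 2/3
(7,2)X 3/4
(7,5)X 0/2
Sum over 26 agents: 1/3 + 1/2 + 2/5 + 2/6 + 2/5 + 3/6 + 2/7 + 1/7 + 3/4 + 0/3 + 3/7 + 4/8 + 3/5 + 2/4 + 3/7 + 3/7 + 2/8 + 4/5 + 2/5 + 4/7 + 4/6 + 2/6 + 2/4 + 2/3 + 3/4 + 0/2 = 4817/420; mean = 4817/420 ÷ 26 = 4817/10920 = 0.441117… → 0.441.

0.441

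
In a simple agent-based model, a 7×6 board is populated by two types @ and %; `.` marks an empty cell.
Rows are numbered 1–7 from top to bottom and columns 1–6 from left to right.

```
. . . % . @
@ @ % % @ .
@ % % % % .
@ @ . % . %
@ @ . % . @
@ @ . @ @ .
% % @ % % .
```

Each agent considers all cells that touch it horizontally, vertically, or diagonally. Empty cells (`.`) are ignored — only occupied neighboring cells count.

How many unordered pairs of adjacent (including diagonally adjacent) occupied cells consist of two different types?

25

Scan each occupied cell's neighbors to the right and below (and the two forward diagonals) so each pair is counted once.
Row 1: %(1,4)–%(2,4)= %(1,4)–@(2,5)≠ %(1,4)–%(2,3)= @(1,6)–@(2,5)=  → 1/4 unlike.
Row 2: @(2,1)–@(2,2)= @(2,1)–@(3,1)= @(2,1)–%(3,2)≠ @(2,2)–%(2,3)≠ @(2,2)–%(3,2)≠ @(2,2)–%(3,3)≠ @(2,2)–@(3,1)= %(2,3)–%(2,4)= %(2,3)–%(3,3)= %(2,3)–%(3,4)= %(2,3)–%(3,2)= %(2,4)–@(2,5)≠ %(2,4)–%(3,4)= %(2,4)–%(3,5)= %(2,4)–%(3,3)= @(2,5)–%(3,5)≠ @(2,5)–%(3,4)≠  → 7/17 unlike.
Row 3: @(3,1)–%(3,2)≠ @(3,1)–@(4,1)= @(3,1)–@(4,2)= %(3,2)–%(3,3)= %(3,2)–@(4,2)≠ %(3,2)–@(4,1)≠ %(3,3)–%(3,4)= %(3,3)–%(4,4)= %(3,3)–@(4,2)≠ %(3,4)–%(3,5)= %(3,4)–%(4,4)= %(3,5)–%(4,6)= %(3,5)–%(4,4)=  → 4/13 unlike.
Row 4: @(4,1)–@(4,2)= @(4,1)–@(5,1)= @(4,1)–@(5,2)= @(4,2)–@(5,2)= @(4,2)–@(5,1)= %(4,4)–%(5,4)= %(4,6)–@(5,6)≠  → 1/7 unlike.
Row 5: @(5,1)–@(5,2)= @(5,1)–@(6,1)= @(5,1)–@(6,2)= @(5,2)–@(6,2)= @(5,2)–@(6,1)= %(5,4)–@(6,4)≠ %(5,4)–@(6,5)≠ @(5,6)–@(6,5)=  → 2/8 unlike.
Row 6: @(6,1)–@(6,2)= @(6,1)–%(7,1)≠ @(6,1)–%(7,2)≠ @(6,2)–%(7,2)≠ @(6,2)–@(7,3)= @(6,2)–%(7,1)≠ @(6,4)–@(6,5)= @(6,4)–%(7,4)≠ @(6,4)–%(7,5)≠ @(6,4)–@(7,3)= @(6,5)–%(7,5)≠ @(6,5)–%(7,4)≠  → 8/12 unlike.
Row 7: %(7,1)–%(7,2)= %(7,2)–@(7,3)≠ @(7,3)–%(7,4)≠ %(7,4)–%(7,5)=  → 2/4 unlike.
Total adjacent occupied pairs: 65; unlike-type pairs: 25.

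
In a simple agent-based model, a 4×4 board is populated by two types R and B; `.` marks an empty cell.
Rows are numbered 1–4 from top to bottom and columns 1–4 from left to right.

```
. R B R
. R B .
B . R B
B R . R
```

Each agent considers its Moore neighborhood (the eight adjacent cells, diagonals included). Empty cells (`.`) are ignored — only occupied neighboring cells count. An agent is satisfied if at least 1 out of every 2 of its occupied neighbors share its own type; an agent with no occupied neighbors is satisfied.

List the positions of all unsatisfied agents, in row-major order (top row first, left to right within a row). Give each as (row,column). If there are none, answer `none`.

(1,2)R 1/3 unhappy
(1,3)B 1/4 unhappy
(1,4)R 0/2 unhappy
(2,2)R 2/5 unhappy
(2,3)B 2/6 unhappy
(3,1)B 1/3 unhappy
(3,3)R 3/5 ok
(3,4)B 1/3 unhappy
(4,1)B 1/2 ok
(4,2)R 1/3 unhappy
(4,4)R 1/2 ok

(1,2), (1,3), (1,4), (2,2), (2,3), (3,1), (3,4), (4,2)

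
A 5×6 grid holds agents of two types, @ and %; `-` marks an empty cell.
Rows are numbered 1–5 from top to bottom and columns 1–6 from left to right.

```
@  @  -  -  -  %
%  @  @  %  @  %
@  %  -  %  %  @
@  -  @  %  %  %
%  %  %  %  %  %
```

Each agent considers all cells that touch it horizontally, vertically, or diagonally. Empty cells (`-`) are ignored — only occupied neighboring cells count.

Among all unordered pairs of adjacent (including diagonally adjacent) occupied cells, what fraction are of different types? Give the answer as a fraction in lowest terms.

27/61

Scan each occupied cell's neighbors to the right and below (and the two forward diagonals) so each pair is counted once.
From row 1: 3 unlike of 8 pairs (running 3/8).
From row 2: 11 unlike of 18 pairs (running 14/26).
From row 3: 7 unlike of 14 pairs (running 21/40).
From row 4: 6 unlike of 16 pairs (running 27/56).
From row 5: 0 unlike of 5 pairs (running 27/61).
Total adjacent occupied pairs: 61; unlike-type pairs: 27.
27/61 is already in lowest terms.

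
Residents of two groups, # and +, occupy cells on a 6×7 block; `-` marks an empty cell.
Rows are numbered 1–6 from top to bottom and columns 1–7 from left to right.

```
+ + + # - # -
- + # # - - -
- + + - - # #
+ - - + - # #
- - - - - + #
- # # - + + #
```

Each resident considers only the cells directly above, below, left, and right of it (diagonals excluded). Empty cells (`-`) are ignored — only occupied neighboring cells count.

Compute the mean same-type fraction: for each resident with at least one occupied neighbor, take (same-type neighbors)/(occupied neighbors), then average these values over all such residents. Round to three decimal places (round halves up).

0.754

Row 1: (1,1)+ 1/1 · (1,2)+ 3/3 · (1,3)+ 1/3 · (1,4)# 1/2 · (1,6)# — no occupied neighbors
Row 2: (2,2)+ 2/3 · (2,3)# 1/4 · (2,4)# 2/2
Row 3: (3,2)+ 2/2 · (3,3)+ 1/2 · (3,6)# 2/2 · (3,7)# 2/2
Row 4: (4,1)+ — no occupied neighbors · (4,4)+ — no occupied neighbors · (4,6)# 2/3 · (4,7)# 3/3
Row 5: (5,6)+ 1/3 · (5,7)# 2/3
Row 6: (6,2)# 1/1 · (6,3)# 1/1 · (6,5)+ 1/1 · (6,6)+ 2/3 · (6,7)# 1/2
Sum over 20 residents: 1/1 + 3/3 + 1/3 + 1/2 + 2/3 + 1/4 + 2/2 + 2/2 + 1/2 + 2/2 + 2/2 + 2/3 + 3/3 + 1/3 + 2/3 + 1/1 + 1/1 + 1/1 + 2/3 + 1/2 = 181/12; mean = 181/12 ÷ 20 = 181/240 = 0.754166… → 0.754.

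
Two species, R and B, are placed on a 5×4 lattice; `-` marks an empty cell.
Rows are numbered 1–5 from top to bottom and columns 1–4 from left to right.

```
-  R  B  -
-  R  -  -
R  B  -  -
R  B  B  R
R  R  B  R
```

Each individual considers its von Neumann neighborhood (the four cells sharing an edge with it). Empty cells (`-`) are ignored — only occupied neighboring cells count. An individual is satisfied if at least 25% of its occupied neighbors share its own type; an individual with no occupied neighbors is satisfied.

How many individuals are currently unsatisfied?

1

(1,2)R 1/2 ✓
(1,3)B 0/1 ✗
(2,2)R 1/2 ✓
(3,1)R 1/2 ✓
(3,2)B 1/3 ✓
(4,1)R 2/3 ✓
(4,2)B 2/4 ✓
(4,3)B 2/3 ✓
(4,4)R 1/2 ✓
(5,1)R 2/2 ✓
(5,2)R 1/3 ✓
(5,3)B 1/3 ✓
(5,4)R 1/2 ✓
Unsatisfied: (1,3) — 1 in total.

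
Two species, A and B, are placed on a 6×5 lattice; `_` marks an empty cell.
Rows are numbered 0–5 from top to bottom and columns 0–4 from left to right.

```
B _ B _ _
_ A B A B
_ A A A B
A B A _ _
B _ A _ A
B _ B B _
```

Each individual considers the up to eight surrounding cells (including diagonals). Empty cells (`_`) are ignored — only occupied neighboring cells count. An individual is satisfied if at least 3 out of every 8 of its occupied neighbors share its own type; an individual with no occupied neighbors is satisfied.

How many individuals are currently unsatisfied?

(0,0)B 0/1 not
(0,2)B 1/3 not
(1,1)A 2/5 satisfied
(1,2)B 1/6 not
(1,3)A 2/6 not
(1,4)B 1/3 not
(2,1)A 4/6 satisfied
(2,2)A 5/7 satisfied
(2,3)A 3/6 satisfied
(2,4)B 1/3 not
(3,0)A 1/3 not
(3,1)B 1/6 not
(3,2)A 4/5 satisfied
(4,0)B 2/3 satisfied
(4,2)A 1/4 not
(4,4)A 0/1 not
(5,0)B 1/1 satisfied
(5,2)B 1/2 satisfied
(5,3)B 1/3 not
Unsatisfied: (0,0), (0,2), (1,2), (1,3), (1,4), (2,4), (3,0), (3,1), (4,2), (4,4), (5,3) — 11 in total.

11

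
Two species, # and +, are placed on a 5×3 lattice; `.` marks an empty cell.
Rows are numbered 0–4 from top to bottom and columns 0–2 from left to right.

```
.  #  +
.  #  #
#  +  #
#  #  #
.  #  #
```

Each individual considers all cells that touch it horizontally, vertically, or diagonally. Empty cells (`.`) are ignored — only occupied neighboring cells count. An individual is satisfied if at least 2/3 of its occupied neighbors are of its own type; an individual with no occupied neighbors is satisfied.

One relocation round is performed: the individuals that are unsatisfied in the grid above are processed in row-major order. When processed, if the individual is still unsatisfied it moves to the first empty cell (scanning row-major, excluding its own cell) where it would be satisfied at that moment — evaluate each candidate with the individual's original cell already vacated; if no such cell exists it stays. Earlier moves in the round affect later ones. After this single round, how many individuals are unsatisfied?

Initially unsatisfied (in order): (0,2), (1,2), (2,1).
  (0,2): no empty cell satisfies it; stays.
  (1,2) → (0,0).
  (2,1): no empty cell satisfies it; stays.
Resulting grid:
# # +
. # .
# + #
# # #
. # #
Unsatisfied now: (0,2), (2,1).

2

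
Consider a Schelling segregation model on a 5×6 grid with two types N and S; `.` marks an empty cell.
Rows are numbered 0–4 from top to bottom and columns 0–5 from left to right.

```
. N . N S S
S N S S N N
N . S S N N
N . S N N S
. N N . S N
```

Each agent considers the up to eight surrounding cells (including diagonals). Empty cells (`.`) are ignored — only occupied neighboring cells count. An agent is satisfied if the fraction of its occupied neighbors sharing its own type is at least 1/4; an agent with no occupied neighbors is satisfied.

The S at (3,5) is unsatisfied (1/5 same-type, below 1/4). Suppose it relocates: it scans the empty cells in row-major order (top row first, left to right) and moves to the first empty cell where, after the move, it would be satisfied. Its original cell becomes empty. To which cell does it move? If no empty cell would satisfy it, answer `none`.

Vacating (3,5). Empty cells in order:
  (0,0): 1/3 same-type → satisfied — stop here.

(0,0)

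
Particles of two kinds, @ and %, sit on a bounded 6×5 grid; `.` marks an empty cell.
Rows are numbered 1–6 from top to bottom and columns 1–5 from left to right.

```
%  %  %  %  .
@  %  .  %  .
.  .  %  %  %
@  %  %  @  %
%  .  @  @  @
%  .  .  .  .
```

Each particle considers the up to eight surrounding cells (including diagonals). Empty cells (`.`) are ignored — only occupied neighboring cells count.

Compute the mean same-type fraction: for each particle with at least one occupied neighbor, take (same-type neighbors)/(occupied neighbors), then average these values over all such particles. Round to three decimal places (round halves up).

0.647

Row 1: (1,1)% 2/3 · (1,2)% 3/4 · (1,3)% 4/4 · (1,4)% 2/2
Row 2: (2,1)@ 0/3 · (2,2)% 4/5 · (2,4)% 5/5
Row 3: (3,3)% 5/6 · (3,4)% 5/6 · (3,5)% 3/4
Row 4: (4,1)@ 0/2 · (4,2)% 3/5 · (4,3)% 3/6 · (4,4)@ 3/8 · (4,5)% 2/5
Row 5: (5,1)% 2/3 · (5,3)@ 2/4 · (5,4)@ 3/5 · (5,5)@ 2/3
Row 6: (6,1)% 1/1
Sum over 20 particles: 2/3 + 3/4 + 4/4 + 2/2 + 0/3 + 4/5 + 5/5 + 5/6 + 5/6 + 3/4 + 0/2 + 3/5 + 3/6 + 3/8 + 2/5 + 2/3 + 2/4 + 3/5 + 2/3 + 1/1 = 1553/120; mean = 1553/120 ÷ 20 = 1553/2400 = 0.647083… → 0.647.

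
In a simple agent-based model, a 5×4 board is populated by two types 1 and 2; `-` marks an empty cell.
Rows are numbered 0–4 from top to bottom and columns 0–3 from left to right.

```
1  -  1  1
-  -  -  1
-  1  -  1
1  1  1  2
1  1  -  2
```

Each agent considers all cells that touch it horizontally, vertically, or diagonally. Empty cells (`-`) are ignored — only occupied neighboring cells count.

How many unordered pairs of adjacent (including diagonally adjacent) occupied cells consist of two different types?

3

Scan each occupied cell's neighbors to the right and below (and the two forward diagonals) so each pair is counted once.
Row 0: 1(0,2)–1(0,3)= 1(0,2)–1(1,3)= 1(0,3)–1(1,3)=  → 0/3 unlike.
Row 1: 1(1,3)–1(2,3)=  → 0/1 unlike.
Row 2: 1(2,1)–1(3,1)= 1(2,1)–1(3,2)= 1(2,1)–1(3,0)= 1(2,3)–2(3,3)≠ 1(2,3)–1(3,2)=  → 1/5 unlike.
Row 3: 1(3,0)–1(3,1)= 1(3,0)–1(4,0)= 1(3,0)–1(4,1)= 1(3,1)–1(3,2)= 1(3,1)–1(4,1)= 1(3,1)–1(4,0)= 1(3,2)–2(3,3)≠ 1(3,2)–2(4,3)≠ 1(3,2)–1(4,1)= 2(3,3)–2(4,3)=  → 2/10 unlike.
Row 4: 1(4,0)–1(4,1)=  → 0/1 unlike.
Total adjacent occupied pairs: 20; unlike-type pairs: 3.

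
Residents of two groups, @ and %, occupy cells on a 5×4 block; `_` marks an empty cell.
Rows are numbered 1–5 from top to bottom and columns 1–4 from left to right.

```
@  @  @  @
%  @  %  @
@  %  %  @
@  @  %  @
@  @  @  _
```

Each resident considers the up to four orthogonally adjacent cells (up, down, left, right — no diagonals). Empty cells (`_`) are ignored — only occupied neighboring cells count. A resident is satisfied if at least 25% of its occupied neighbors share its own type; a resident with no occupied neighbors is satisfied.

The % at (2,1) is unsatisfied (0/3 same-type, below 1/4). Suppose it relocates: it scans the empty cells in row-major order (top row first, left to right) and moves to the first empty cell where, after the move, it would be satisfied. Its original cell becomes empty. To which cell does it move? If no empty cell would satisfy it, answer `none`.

none

Vacating (2,1). Empty cells in order:
  (5,4): 0/2 same-type → still unsatisfied.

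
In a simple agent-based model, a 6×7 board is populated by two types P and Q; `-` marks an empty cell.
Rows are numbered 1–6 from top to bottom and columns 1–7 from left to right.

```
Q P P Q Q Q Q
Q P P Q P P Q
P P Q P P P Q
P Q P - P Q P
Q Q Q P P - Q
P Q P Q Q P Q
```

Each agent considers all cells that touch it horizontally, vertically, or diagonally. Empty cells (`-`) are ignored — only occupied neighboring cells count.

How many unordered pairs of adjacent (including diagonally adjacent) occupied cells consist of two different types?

58

Scan each occupied cell's neighbors to the right and below (and the two forward diagonals) so each pair is counted once.
From row 1: 12 unlike of 25 pairs (running 12/25).
From row 2: 12 unlike of 25 pairs (running 24/50).
From row 3: 9 unlike of 22 pairs (running 33/72).
From row 4: 10 unlike of 17 pairs (running 43/89).
From row 5: 10 unlike of 20 pairs (running 53/109).
From row 6: 5 unlike of 6 pairs (running 58/115).
Total adjacent occupied pairs: 115; unlike-type pairs: 58.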